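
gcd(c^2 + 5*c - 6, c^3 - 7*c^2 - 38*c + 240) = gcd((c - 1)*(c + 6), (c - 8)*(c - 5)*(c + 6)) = c + 6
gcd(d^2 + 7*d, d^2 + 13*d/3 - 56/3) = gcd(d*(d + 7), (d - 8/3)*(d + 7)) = d + 7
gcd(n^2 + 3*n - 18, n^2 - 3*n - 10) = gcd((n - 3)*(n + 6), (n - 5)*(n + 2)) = 1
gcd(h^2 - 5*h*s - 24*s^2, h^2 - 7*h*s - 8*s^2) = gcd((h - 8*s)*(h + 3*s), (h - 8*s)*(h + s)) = -h + 8*s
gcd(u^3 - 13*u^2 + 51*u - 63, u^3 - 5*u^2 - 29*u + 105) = u^2 - 10*u + 21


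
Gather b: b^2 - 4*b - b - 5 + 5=b^2 - 5*b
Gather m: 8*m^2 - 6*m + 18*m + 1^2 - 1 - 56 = 8*m^2 + 12*m - 56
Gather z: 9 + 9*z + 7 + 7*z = 16*z + 16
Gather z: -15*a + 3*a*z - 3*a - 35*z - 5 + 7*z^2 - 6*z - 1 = -18*a + 7*z^2 + z*(3*a - 41) - 6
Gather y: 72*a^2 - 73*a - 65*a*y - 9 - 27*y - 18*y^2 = 72*a^2 - 73*a - 18*y^2 + y*(-65*a - 27) - 9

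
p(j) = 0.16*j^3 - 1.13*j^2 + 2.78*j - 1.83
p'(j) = 0.48*j^2 - 2.26*j + 2.78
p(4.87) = 3.39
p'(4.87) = 3.16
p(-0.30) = -2.77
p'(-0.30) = 3.50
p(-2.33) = -16.47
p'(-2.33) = 10.65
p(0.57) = -0.58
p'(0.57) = 1.65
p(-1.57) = -9.60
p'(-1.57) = 7.51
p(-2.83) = -22.37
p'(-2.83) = 13.02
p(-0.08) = -2.06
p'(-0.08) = 2.96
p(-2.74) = -21.22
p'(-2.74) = 12.58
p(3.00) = 0.66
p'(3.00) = 0.32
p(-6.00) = -93.75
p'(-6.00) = 33.62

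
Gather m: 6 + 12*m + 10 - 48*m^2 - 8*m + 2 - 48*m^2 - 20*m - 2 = -96*m^2 - 16*m + 16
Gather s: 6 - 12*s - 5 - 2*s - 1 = -14*s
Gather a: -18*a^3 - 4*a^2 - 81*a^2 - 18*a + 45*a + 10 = -18*a^3 - 85*a^2 + 27*a + 10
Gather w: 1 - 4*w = 1 - 4*w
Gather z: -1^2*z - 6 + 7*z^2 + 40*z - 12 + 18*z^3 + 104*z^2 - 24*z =18*z^3 + 111*z^2 + 15*z - 18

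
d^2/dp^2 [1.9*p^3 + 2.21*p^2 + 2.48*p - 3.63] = 11.4*p + 4.42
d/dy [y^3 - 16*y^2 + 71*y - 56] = 3*y^2 - 32*y + 71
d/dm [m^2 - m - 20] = 2*m - 1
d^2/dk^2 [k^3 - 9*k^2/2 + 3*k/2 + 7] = 6*k - 9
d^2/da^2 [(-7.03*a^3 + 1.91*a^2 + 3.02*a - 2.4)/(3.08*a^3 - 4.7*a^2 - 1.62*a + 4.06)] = (-167.294512*a^6 - 38.56776*a^5 + 576.572304*a^4 + 50.7833679999999*a^3 - 203.313696*a^2 - 279.084888*a - 1.49708)/(29.218112*a^9 - 133.75824*a^8 + 158.007696*a^7 + 152.428072*a^6 - 435.743304*a^5 + 110.505504*a^4 + 333.533976*a^3 - 200.453568*a^2 - 80.110296*a + 66.923416)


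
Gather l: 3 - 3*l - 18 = -3*l - 15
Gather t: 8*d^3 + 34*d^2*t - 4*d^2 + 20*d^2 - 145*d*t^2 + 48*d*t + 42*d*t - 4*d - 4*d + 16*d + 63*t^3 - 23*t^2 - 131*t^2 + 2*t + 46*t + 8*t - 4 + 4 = 8*d^3 + 16*d^2 + 8*d + 63*t^3 + t^2*(-145*d - 154) + t*(34*d^2 + 90*d + 56)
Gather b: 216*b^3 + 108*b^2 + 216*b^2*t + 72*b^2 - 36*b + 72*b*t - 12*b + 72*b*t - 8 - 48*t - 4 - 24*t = 216*b^3 + b^2*(216*t + 180) + b*(144*t - 48) - 72*t - 12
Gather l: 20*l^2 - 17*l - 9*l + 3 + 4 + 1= 20*l^2 - 26*l + 8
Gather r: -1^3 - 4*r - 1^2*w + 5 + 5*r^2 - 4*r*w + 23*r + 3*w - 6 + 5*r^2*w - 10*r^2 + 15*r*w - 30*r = r^2*(5*w - 5) + r*(11*w - 11) + 2*w - 2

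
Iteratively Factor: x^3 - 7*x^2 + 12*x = (x - 3)*(x^2 - 4*x) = (x - 4)*(x - 3)*(x)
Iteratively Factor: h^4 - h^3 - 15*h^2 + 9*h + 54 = (h + 3)*(h^3 - 4*h^2 - 3*h + 18) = (h - 3)*(h + 3)*(h^2 - h - 6) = (h - 3)^2*(h + 3)*(h + 2)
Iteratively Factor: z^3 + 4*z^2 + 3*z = (z)*(z^2 + 4*z + 3) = z*(z + 3)*(z + 1)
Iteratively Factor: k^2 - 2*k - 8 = (k + 2)*(k - 4)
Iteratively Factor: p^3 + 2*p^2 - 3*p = (p)*(p^2 + 2*p - 3) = p*(p - 1)*(p + 3)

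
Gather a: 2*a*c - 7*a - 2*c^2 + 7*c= a*(2*c - 7) - 2*c^2 + 7*c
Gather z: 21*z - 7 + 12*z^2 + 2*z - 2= 12*z^2 + 23*z - 9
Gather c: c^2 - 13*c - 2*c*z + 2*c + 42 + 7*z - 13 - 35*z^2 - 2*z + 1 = c^2 + c*(-2*z - 11) - 35*z^2 + 5*z + 30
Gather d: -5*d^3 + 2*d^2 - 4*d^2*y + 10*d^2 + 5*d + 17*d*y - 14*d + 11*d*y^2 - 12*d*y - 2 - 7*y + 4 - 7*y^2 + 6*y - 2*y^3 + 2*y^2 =-5*d^3 + d^2*(12 - 4*y) + d*(11*y^2 + 5*y - 9) - 2*y^3 - 5*y^2 - y + 2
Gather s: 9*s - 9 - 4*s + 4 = 5*s - 5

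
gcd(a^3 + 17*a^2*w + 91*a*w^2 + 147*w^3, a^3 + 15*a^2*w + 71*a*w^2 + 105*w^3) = a^2 + 10*a*w + 21*w^2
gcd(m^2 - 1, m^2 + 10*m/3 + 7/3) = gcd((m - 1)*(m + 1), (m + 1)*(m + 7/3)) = m + 1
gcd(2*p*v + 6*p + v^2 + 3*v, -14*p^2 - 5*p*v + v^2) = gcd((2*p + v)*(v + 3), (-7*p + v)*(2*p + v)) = 2*p + v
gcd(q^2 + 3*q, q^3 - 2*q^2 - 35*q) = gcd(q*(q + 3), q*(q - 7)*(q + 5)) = q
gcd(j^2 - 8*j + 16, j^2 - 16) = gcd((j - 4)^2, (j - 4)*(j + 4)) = j - 4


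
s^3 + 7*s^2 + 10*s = s*(s + 2)*(s + 5)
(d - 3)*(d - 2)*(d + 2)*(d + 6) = d^4 + 3*d^3 - 22*d^2 - 12*d + 72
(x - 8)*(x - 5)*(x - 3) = x^3 - 16*x^2 + 79*x - 120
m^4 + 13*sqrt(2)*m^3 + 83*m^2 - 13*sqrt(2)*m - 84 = (m - 1)*(m + 1)*(m + 6*sqrt(2))*(m + 7*sqrt(2))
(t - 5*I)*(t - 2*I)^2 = t^3 - 9*I*t^2 - 24*t + 20*I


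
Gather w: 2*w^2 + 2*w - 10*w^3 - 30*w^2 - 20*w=-10*w^3 - 28*w^2 - 18*w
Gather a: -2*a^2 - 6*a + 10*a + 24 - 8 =-2*a^2 + 4*a + 16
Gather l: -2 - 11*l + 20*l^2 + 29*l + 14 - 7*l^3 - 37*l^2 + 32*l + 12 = -7*l^3 - 17*l^2 + 50*l + 24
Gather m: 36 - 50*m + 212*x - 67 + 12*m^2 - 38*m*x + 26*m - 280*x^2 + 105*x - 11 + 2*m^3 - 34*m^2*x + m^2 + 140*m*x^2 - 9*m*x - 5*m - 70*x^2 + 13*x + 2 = 2*m^3 + m^2*(13 - 34*x) + m*(140*x^2 - 47*x - 29) - 350*x^2 + 330*x - 40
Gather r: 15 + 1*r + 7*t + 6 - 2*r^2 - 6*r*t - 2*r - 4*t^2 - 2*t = -2*r^2 + r*(-6*t - 1) - 4*t^2 + 5*t + 21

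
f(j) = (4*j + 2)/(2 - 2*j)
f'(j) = 4/(2 - 2*j) + 2*(4*j + 2)/(2 - 2*j)^2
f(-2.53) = -1.15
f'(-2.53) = 0.24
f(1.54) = -7.56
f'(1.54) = 10.29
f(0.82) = 14.67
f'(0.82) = 92.59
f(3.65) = -3.13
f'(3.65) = 0.43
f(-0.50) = 0.00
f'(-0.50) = 1.33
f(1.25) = -14.00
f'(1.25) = 48.00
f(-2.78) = -1.21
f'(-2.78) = 0.21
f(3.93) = -3.02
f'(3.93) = 0.35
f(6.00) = -2.60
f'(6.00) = 0.12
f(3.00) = -3.50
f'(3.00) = 0.75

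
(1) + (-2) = -1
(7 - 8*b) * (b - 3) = -8*b^2 + 31*b - 21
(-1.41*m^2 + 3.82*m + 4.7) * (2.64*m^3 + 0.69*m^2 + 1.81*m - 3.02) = -3.7224*m^5 + 9.1119*m^4 + 12.4917*m^3 + 14.4154*m^2 - 3.0294*m - 14.194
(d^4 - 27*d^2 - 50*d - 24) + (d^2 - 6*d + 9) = d^4 - 26*d^2 - 56*d - 15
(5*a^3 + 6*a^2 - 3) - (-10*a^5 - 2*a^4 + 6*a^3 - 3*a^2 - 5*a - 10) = 10*a^5 + 2*a^4 - a^3 + 9*a^2 + 5*a + 7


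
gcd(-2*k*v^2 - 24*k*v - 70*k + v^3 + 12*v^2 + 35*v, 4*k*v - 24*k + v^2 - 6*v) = 1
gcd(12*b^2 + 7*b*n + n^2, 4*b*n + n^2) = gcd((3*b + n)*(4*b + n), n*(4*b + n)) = 4*b + n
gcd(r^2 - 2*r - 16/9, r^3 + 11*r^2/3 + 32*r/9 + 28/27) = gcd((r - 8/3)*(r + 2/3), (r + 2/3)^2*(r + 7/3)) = r + 2/3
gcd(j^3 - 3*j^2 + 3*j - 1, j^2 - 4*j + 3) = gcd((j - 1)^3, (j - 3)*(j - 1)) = j - 1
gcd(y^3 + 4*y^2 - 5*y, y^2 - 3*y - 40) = y + 5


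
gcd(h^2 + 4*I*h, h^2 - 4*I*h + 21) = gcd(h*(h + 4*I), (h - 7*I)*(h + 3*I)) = 1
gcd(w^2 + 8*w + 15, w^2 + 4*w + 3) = w + 3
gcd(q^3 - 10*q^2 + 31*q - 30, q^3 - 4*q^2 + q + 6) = q^2 - 5*q + 6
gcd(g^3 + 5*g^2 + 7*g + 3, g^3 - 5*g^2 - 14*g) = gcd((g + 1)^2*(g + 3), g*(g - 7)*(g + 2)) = 1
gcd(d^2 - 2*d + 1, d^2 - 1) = d - 1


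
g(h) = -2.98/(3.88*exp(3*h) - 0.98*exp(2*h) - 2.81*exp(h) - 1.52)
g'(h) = -2.98*(-11.64*exp(3*h) + 1.96*exp(2*h) + 2.81*exp(h))/(3.88*exp(3*h) - 0.98*exp(2*h) - 2.81*exp(h) - 1.52)^2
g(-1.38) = 1.34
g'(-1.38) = -0.39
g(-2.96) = 1.79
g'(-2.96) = -0.16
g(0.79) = -0.10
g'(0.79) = 0.38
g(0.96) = -0.06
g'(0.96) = 0.19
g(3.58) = -0.00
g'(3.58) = 0.00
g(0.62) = -0.20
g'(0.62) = 0.85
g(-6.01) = 1.95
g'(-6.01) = -0.01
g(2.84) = -0.00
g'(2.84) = 0.00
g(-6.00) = 1.95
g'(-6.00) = -0.00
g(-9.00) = 1.96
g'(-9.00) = 0.00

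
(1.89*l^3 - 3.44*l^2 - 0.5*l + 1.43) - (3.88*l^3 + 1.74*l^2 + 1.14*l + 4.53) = -1.99*l^3 - 5.18*l^2 - 1.64*l - 3.1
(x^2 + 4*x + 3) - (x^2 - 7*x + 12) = 11*x - 9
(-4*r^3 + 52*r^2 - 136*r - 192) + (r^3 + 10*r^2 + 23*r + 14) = -3*r^3 + 62*r^2 - 113*r - 178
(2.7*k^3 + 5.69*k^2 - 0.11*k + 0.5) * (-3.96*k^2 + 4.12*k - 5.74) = -10.692*k^5 - 11.4084*k^4 + 8.3804*k^3 - 35.0938*k^2 + 2.6914*k - 2.87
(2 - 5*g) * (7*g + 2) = -35*g^2 + 4*g + 4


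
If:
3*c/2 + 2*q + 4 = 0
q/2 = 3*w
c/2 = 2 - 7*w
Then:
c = -104/9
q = 20/3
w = 10/9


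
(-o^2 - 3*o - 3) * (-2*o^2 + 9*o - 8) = 2*o^4 - 3*o^3 - 13*o^2 - 3*o + 24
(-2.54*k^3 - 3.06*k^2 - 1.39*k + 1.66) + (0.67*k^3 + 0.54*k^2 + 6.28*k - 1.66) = -1.87*k^3 - 2.52*k^2 + 4.89*k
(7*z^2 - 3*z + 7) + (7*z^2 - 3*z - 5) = 14*z^2 - 6*z + 2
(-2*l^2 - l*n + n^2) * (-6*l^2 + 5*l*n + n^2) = 12*l^4 - 4*l^3*n - 13*l^2*n^2 + 4*l*n^3 + n^4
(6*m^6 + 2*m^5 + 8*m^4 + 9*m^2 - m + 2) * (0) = 0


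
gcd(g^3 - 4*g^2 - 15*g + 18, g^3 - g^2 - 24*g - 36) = g^2 - 3*g - 18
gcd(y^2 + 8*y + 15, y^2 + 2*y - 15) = y + 5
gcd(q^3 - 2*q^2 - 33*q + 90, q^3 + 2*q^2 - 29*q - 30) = q^2 + q - 30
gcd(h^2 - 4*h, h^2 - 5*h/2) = h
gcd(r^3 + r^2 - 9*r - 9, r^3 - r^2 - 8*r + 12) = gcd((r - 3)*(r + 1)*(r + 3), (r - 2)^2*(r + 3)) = r + 3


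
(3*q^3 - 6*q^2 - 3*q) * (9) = 27*q^3 - 54*q^2 - 27*q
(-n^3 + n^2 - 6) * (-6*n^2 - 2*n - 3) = 6*n^5 - 4*n^4 + n^3 + 33*n^2 + 12*n + 18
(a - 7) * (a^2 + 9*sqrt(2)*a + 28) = a^3 - 7*a^2 + 9*sqrt(2)*a^2 - 63*sqrt(2)*a + 28*a - 196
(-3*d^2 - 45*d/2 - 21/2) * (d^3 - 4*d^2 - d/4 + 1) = -3*d^5 - 21*d^4/2 + 321*d^3/4 + 357*d^2/8 - 159*d/8 - 21/2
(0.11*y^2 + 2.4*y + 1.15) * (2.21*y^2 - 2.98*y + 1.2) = 0.2431*y^4 + 4.9762*y^3 - 4.4785*y^2 - 0.547*y + 1.38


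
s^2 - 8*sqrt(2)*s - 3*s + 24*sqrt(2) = (s - 3)*(s - 8*sqrt(2))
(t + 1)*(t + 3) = t^2 + 4*t + 3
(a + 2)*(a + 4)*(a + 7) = a^3 + 13*a^2 + 50*a + 56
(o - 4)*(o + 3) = o^2 - o - 12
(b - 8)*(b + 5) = b^2 - 3*b - 40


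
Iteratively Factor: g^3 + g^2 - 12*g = (g)*(g^2 + g - 12) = g*(g - 3)*(g + 4)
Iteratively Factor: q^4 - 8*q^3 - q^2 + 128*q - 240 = (q + 4)*(q^3 - 12*q^2 + 47*q - 60) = (q - 4)*(q + 4)*(q^2 - 8*q + 15) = (q - 5)*(q - 4)*(q + 4)*(q - 3)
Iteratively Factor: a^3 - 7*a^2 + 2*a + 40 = (a + 2)*(a^2 - 9*a + 20) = (a - 5)*(a + 2)*(a - 4)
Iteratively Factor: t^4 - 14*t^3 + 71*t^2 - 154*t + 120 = (t - 4)*(t^3 - 10*t^2 + 31*t - 30) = (t - 4)*(t - 3)*(t^2 - 7*t + 10) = (t - 4)*(t - 3)*(t - 2)*(t - 5)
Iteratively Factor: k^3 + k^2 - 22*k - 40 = (k - 5)*(k^2 + 6*k + 8) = (k - 5)*(k + 2)*(k + 4)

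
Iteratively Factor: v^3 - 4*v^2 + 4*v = (v - 2)*(v^2 - 2*v) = v*(v - 2)*(v - 2)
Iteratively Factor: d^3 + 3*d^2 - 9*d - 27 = (d + 3)*(d^2 - 9) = (d + 3)^2*(d - 3)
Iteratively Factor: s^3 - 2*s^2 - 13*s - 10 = (s + 1)*(s^2 - 3*s - 10) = (s + 1)*(s + 2)*(s - 5)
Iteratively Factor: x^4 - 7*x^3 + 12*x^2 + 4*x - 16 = (x - 2)*(x^3 - 5*x^2 + 2*x + 8) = (x - 4)*(x - 2)*(x^2 - x - 2) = (x - 4)*(x - 2)^2*(x + 1)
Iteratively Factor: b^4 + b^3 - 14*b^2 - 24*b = (b)*(b^3 + b^2 - 14*b - 24) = b*(b + 2)*(b^2 - b - 12) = b*(b + 2)*(b + 3)*(b - 4)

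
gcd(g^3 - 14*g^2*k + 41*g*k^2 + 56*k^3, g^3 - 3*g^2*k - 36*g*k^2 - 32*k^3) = g^2 - 7*g*k - 8*k^2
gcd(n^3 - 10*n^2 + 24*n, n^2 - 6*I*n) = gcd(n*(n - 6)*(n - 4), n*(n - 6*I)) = n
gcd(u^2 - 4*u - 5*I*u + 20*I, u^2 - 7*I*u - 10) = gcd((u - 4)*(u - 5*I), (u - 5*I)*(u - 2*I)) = u - 5*I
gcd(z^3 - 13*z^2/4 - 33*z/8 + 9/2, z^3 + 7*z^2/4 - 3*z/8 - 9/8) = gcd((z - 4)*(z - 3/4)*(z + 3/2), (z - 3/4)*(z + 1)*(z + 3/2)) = z^2 + 3*z/4 - 9/8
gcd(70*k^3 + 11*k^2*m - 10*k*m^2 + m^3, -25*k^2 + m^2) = 5*k - m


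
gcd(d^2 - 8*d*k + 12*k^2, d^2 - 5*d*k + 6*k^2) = d - 2*k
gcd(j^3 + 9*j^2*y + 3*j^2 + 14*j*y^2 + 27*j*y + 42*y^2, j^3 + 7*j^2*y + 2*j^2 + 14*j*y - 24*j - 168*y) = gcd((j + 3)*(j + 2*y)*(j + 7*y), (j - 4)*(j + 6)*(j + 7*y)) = j + 7*y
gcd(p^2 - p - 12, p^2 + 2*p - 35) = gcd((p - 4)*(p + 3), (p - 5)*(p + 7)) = 1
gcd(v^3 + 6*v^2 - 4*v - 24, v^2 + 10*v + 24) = v + 6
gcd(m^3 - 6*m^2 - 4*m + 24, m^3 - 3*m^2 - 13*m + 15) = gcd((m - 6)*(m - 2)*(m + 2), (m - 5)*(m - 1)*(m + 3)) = 1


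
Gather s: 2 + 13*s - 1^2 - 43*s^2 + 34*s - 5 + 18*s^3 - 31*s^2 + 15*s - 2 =18*s^3 - 74*s^2 + 62*s - 6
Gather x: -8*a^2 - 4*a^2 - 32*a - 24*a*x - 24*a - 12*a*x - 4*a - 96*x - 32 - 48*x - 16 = -12*a^2 - 60*a + x*(-36*a - 144) - 48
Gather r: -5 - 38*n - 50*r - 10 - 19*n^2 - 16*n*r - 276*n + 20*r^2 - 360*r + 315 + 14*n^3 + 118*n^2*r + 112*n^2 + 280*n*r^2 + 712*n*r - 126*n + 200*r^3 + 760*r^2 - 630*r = 14*n^3 + 93*n^2 - 440*n + 200*r^3 + r^2*(280*n + 780) + r*(118*n^2 + 696*n - 1040) + 300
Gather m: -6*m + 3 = 3 - 6*m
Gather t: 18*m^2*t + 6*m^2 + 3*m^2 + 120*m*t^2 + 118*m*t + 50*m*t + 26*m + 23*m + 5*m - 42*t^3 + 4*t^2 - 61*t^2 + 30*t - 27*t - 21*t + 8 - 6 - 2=9*m^2 + 54*m - 42*t^3 + t^2*(120*m - 57) + t*(18*m^2 + 168*m - 18)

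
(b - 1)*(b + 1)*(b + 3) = b^3 + 3*b^2 - b - 3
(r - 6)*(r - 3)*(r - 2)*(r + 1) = r^4 - 10*r^3 + 25*r^2 - 36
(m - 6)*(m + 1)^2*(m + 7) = m^4 + 3*m^3 - 39*m^2 - 83*m - 42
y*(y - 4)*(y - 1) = y^3 - 5*y^2 + 4*y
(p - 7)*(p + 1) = p^2 - 6*p - 7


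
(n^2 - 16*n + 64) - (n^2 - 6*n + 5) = 59 - 10*n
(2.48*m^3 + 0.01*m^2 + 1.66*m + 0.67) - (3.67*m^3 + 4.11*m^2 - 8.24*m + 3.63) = -1.19*m^3 - 4.1*m^2 + 9.9*m - 2.96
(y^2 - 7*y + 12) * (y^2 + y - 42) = y^4 - 6*y^3 - 37*y^2 + 306*y - 504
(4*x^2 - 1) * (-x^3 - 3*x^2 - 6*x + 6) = -4*x^5 - 12*x^4 - 23*x^3 + 27*x^2 + 6*x - 6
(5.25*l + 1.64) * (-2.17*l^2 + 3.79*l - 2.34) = -11.3925*l^3 + 16.3387*l^2 - 6.0694*l - 3.8376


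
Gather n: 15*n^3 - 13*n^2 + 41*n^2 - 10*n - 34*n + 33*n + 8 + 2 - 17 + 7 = 15*n^3 + 28*n^2 - 11*n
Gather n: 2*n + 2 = 2*n + 2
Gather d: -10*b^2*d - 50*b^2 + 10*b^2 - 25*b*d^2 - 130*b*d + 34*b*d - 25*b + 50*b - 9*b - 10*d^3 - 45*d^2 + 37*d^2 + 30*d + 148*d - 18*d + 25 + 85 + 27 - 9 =-40*b^2 + 16*b - 10*d^3 + d^2*(-25*b - 8) + d*(-10*b^2 - 96*b + 160) + 128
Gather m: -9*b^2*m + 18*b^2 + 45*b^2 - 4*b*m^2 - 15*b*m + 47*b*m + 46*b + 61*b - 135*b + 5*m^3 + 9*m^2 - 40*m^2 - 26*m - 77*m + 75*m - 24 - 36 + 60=63*b^2 - 28*b + 5*m^3 + m^2*(-4*b - 31) + m*(-9*b^2 + 32*b - 28)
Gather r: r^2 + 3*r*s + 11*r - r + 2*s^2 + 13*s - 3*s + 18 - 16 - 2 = r^2 + r*(3*s + 10) + 2*s^2 + 10*s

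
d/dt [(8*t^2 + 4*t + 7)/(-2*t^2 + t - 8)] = (16*t^2 - 100*t - 39)/(4*t^4 - 4*t^3 + 33*t^2 - 16*t + 64)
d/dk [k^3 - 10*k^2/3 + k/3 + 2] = 3*k^2 - 20*k/3 + 1/3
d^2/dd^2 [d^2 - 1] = 2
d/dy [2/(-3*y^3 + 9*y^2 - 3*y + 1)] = 6*(3*y^2 - 6*y + 1)/(3*y^3 - 9*y^2 + 3*y - 1)^2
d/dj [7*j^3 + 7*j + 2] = 21*j^2 + 7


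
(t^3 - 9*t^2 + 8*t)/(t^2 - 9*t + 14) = t*(t^2 - 9*t + 8)/(t^2 - 9*t + 14)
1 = 1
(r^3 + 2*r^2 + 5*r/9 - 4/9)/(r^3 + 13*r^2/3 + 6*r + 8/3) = (r - 1/3)/(r + 2)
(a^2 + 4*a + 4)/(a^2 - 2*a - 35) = (a^2 + 4*a + 4)/(a^2 - 2*a - 35)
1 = 1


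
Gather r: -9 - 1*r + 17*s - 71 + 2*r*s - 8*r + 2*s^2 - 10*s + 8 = r*(2*s - 9) + 2*s^2 + 7*s - 72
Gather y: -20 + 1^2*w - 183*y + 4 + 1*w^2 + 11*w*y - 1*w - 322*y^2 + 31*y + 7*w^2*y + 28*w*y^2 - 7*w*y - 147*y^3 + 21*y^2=w^2 - 147*y^3 + y^2*(28*w - 301) + y*(7*w^2 + 4*w - 152) - 16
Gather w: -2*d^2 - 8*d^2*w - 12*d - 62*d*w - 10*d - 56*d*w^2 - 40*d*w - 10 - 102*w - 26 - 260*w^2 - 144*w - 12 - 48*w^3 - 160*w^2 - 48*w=-2*d^2 - 22*d - 48*w^3 + w^2*(-56*d - 420) + w*(-8*d^2 - 102*d - 294) - 48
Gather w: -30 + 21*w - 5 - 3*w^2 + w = -3*w^2 + 22*w - 35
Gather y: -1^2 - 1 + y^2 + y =y^2 + y - 2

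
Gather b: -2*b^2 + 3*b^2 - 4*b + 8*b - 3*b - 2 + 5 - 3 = b^2 + b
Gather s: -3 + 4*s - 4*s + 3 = 0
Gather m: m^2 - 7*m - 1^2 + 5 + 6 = m^2 - 7*m + 10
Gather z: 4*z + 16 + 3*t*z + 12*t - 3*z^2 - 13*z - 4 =12*t - 3*z^2 + z*(3*t - 9) + 12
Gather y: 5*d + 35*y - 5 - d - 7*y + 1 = 4*d + 28*y - 4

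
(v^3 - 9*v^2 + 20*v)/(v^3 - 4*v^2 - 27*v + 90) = v*(v^2 - 9*v + 20)/(v^3 - 4*v^2 - 27*v + 90)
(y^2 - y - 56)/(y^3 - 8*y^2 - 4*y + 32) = (y + 7)/(y^2 - 4)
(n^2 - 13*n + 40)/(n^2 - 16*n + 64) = (n - 5)/(n - 8)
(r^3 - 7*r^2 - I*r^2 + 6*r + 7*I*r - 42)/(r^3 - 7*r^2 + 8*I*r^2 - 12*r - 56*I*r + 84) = (r - 3*I)/(r + 6*I)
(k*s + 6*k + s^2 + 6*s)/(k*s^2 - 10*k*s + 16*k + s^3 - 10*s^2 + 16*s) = (s + 6)/(s^2 - 10*s + 16)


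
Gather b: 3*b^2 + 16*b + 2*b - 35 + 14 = 3*b^2 + 18*b - 21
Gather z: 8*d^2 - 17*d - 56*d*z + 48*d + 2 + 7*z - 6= 8*d^2 + 31*d + z*(7 - 56*d) - 4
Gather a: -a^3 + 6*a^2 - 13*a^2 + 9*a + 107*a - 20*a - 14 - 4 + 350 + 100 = -a^3 - 7*a^2 + 96*a + 432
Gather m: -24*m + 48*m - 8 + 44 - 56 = 24*m - 20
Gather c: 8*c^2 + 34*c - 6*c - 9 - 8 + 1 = 8*c^2 + 28*c - 16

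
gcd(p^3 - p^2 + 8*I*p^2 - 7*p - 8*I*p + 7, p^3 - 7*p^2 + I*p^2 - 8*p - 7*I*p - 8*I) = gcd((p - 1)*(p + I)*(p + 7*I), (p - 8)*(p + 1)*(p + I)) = p + I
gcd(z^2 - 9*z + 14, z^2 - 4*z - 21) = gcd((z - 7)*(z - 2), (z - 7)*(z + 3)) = z - 7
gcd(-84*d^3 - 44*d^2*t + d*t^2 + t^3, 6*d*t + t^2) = 6*d + t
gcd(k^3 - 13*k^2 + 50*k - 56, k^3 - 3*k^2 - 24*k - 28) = k - 7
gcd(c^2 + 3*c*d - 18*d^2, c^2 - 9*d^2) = c - 3*d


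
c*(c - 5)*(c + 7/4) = c^3 - 13*c^2/4 - 35*c/4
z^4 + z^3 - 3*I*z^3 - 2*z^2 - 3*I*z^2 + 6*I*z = z*(z - 1)*(z + 2)*(z - 3*I)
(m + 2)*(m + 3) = m^2 + 5*m + 6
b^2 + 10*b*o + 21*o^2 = (b + 3*o)*(b + 7*o)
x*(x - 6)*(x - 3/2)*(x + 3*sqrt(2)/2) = x^4 - 15*x^3/2 + 3*sqrt(2)*x^3/2 - 45*sqrt(2)*x^2/4 + 9*x^2 + 27*sqrt(2)*x/2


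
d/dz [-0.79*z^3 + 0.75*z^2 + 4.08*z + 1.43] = -2.37*z^2 + 1.5*z + 4.08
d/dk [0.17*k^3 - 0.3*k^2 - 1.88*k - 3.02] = 0.51*k^2 - 0.6*k - 1.88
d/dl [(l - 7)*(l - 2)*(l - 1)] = 3*l^2 - 20*l + 23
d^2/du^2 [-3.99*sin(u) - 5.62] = 3.99*sin(u)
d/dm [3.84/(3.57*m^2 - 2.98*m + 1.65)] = (11.4432 - 27.4176*m)/(3.57*m^2 - 2.98*m + 1.65)^2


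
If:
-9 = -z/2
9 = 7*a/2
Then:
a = 18/7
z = 18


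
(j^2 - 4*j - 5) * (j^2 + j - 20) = j^4 - 3*j^3 - 29*j^2 + 75*j + 100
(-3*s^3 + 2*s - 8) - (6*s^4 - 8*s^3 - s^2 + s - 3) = -6*s^4 + 5*s^3 + s^2 + s - 5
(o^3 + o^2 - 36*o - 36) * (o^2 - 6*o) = o^5 - 5*o^4 - 42*o^3 + 180*o^2 + 216*o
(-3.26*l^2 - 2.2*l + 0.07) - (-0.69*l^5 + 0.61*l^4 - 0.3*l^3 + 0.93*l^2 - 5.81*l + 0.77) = 0.69*l^5 - 0.61*l^4 + 0.3*l^3 - 4.19*l^2 + 3.61*l - 0.7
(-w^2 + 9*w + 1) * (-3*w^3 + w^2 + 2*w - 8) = 3*w^5 - 28*w^4 + 4*w^3 + 27*w^2 - 70*w - 8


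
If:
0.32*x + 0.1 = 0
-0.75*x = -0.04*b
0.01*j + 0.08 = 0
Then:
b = -5.86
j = -8.00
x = -0.31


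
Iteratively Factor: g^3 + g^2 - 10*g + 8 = (g - 1)*(g^2 + 2*g - 8) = (g - 2)*(g - 1)*(g + 4)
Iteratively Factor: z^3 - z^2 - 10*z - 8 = (z + 2)*(z^2 - 3*z - 4) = (z + 1)*(z + 2)*(z - 4)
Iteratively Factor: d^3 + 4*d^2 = (d)*(d^2 + 4*d) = d^2*(d + 4)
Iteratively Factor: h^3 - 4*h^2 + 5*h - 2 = (h - 2)*(h^2 - 2*h + 1) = (h - 2)*(h - 1)*(h - 1)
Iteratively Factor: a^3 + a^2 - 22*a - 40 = (a - 5)*(a^2 + 6*a + 8) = (a - 5)*(a + 2)*(a + 4)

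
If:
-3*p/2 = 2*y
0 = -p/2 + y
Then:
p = 0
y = 0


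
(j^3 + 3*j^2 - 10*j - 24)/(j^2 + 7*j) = (j^3 + 3*j^2 - 10*j - 24)/(j*(j + 7))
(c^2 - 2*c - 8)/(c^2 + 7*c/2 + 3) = 2*(c - 4)/(2*c + 3)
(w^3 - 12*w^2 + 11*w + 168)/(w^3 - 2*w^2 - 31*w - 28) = (w^2 - 5*w - 24)/(w^2 + 5*w + 4)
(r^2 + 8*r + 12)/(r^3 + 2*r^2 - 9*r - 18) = (r + 6)/(r^2 - 9)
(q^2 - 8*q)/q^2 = (q - 8)/q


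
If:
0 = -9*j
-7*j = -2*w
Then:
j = 0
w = 0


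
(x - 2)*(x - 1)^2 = x^3 - 4*x^2 + 5*x - 2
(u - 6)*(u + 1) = u^2 - 5*u - 6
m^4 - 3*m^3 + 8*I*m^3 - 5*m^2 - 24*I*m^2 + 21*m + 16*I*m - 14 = (m - 2)*(m - 1)*(m + I)*(m + 7*I)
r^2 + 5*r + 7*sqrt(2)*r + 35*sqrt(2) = (r + 5)*(r + 7*sqrt(2))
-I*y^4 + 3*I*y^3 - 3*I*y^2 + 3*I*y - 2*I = (y - 2)*(y - I)*(y + I)*(-I*y + I)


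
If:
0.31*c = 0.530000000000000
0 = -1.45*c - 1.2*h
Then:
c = 1.71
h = -2.07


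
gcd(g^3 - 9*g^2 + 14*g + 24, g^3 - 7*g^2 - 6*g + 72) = g^2 - 10*g + 24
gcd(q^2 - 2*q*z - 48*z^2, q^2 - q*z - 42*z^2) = q + 6*z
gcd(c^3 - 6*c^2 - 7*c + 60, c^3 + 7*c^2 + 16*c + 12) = c + 3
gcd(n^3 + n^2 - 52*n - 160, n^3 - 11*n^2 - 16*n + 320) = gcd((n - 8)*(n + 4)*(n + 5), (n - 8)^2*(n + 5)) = n^2 - 3*n - 40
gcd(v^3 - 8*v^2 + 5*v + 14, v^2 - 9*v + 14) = v^2 - 9*v + 14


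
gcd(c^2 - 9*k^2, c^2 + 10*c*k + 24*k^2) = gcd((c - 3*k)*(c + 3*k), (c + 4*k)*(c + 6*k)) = 1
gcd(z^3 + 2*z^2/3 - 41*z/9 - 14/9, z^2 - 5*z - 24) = 1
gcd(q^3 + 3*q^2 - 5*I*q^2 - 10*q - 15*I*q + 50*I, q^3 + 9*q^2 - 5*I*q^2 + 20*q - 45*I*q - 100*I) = q^2 + q*(5 - 5*I) - 25*I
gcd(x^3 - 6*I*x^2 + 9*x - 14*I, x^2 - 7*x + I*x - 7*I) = 1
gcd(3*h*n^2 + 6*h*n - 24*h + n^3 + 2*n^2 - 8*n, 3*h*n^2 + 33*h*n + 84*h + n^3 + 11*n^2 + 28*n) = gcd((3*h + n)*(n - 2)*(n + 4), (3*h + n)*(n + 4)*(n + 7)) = 3*h*n + 12*h + n^2 + 4*n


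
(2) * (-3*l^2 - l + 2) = -6*l^2 - 2*l + 4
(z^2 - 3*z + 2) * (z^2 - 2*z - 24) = z^4 - 5*z^3 - 16*z^2 + 68*z - 48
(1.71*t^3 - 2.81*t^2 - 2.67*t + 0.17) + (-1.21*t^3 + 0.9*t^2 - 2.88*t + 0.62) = 0.5*t^3 - 1.91*t^2 - 5.55*t + 0.79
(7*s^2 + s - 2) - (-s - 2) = 7*s^2 + 2*s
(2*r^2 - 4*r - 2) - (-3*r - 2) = 2*r^2 - r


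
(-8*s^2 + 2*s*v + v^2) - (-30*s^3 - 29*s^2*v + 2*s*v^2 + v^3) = 30*s^3 + 29*s^2*v - 8*s^2 - 2*s*v^2 + 2*s*v - v^3 + v^2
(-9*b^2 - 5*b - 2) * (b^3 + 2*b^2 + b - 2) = -9*b^5 - 23*b^4 - 21*b^3 + 9*b^2 + 8*b + 4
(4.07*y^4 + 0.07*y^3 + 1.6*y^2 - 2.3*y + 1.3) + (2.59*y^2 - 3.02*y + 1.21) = 4.07*y^4 + 0.07*y^3 + 4.19*y^2 - 5.32*y + 2.51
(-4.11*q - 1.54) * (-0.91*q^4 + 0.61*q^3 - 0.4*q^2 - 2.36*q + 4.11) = 3.7401*q^5 - 1.1057*q^4 + 0.7046*q^3 + 10.3156*q^2 - 13.2577*q - 6.3294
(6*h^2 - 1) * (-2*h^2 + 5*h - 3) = -12*h^4 + 30*h^3 - 16*h^2 - 5*h + 3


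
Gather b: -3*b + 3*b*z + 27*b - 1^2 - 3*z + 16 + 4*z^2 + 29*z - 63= b*(3*z + 24) + 4*z^2 + 26*z - 48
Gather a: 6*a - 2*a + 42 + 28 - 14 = 4*a + 56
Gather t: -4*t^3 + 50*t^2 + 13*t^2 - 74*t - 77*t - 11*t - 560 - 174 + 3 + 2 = -4*t^3 + 63*t^2 - 162*t - 729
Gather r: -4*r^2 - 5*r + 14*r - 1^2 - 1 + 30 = -4*r^2 + 9*r + 28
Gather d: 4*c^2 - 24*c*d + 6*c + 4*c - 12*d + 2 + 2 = 4*c^2 + 10*c + d*(-24*c - 12) + 4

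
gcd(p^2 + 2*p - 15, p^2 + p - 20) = p + 5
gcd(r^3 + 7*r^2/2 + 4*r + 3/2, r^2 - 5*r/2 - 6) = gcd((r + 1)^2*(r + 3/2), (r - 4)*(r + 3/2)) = r + 3/2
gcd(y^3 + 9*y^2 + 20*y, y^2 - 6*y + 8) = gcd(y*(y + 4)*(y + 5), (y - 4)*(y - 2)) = 1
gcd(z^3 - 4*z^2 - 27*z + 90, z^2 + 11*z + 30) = z + 5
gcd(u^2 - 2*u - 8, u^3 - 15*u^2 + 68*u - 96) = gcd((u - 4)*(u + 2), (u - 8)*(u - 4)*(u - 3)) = u - 4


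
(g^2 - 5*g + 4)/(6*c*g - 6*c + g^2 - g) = (g - 4)/(6*c + g)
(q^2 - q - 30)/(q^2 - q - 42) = (-q^2 + q + 30)/(-q^2 + q + 42)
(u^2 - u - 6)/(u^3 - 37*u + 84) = (u + 2)/(u^2 + 3*u - 28)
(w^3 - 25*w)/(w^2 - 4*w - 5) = w*(w + 5)/(w + 1)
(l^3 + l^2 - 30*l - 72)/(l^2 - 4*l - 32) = (l^2 - 3*l - 18)/(l - 8)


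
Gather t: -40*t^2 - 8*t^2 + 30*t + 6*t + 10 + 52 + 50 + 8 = -48*t^2 + 36*t + 120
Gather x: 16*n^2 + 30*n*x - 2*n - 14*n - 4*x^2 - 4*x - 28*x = 16*n^2 - 16*n - 4*x^2 + x*(30*n - 32)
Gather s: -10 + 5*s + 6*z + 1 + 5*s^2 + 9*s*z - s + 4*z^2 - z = 5*s^2 + s*(9*z + 4) + 4*z^2 + 5*z - 9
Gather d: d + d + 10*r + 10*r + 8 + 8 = 2*d + 20*r + 16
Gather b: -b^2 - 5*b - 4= -b^2 - 5*b - 4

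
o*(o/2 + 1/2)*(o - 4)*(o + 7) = o^4/2 + 2*o^3 - 25*o^2/2 - 14*o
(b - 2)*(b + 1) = b^2 - b - 2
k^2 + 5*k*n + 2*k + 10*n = (k + 2)*(k + 5*n)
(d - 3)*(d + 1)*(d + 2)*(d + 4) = d^4 + 4*d^3 - 7*d^2 - 34*d - 24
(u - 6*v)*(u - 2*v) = u^2 - 8*u*v + 12*v^2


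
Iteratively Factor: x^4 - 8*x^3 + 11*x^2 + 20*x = (x - 4)*(x^3 - 4*x^2 - 5*x) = (x - 4)*(x + 1)*(x^2 - 5*x) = x*(x - 4)*(x + 1)*(x - 5)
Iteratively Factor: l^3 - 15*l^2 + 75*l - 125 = (l - 5)*(l^2 - 10*l + 25) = (l - 5)^2*(l - 5)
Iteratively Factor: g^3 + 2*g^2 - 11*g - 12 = (g - 3)*(g^2 + 5*g + 4) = (g - 3)*(g + 1)*(g + 4)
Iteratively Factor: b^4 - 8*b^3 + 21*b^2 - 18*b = (b - 2)*(b^3 - 6*b^2 + 9*b) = b*(b - 2)*(b^2 - 6*b + 9) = b*(b - 3)*(b - 2)*(b - 3)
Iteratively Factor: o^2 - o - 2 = (o - 2)*(o + 1)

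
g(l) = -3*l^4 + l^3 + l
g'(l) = -12*l^3 + 3*l^2 + 1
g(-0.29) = -0.34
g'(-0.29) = 1.54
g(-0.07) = -0.07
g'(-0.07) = 1.02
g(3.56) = -433.18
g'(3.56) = -502.40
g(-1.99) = -56.92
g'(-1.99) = 107.45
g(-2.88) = -233.16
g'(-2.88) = 312.54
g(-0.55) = -0.99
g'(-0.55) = 3.90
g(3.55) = -428.18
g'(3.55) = -498.06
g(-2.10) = -69.71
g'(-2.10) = 125.36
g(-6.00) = -4110.00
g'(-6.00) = 2701.00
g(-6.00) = -4110.00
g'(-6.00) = 2701.00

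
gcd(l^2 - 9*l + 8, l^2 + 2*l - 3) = l - 1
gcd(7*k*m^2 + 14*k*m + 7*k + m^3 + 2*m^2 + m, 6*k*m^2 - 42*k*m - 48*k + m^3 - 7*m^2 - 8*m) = m + 1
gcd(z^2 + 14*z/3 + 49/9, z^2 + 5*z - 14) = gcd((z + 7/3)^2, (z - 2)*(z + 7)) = 1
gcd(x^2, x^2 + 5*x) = x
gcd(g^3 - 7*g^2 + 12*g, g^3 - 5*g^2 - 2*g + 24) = g^2 - 7*g + 12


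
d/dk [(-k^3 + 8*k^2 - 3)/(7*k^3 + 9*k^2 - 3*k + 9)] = (-65*k^4 + 6*k^3 + 12*k^2 + 198*k - 9)/(49*k^6 + 126*k^5 + 39*k^4 + 72*k^3 + 171*k^2 - 54*k + 81)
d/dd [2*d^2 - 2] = 4*d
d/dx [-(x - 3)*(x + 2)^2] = (4 - 3*x)*(x + 2)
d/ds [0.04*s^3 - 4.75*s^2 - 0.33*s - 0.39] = 0.12*s^2 - 9.5*s - 0.33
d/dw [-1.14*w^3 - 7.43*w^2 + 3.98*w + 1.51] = -3.42*w^2 - 14.86*w + 3.98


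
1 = 1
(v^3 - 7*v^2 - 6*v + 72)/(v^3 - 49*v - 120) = (v^2 - 10*v + 24)/(v^2 - 3*v - 40)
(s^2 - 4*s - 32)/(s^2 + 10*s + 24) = (s - 8)/(s + 6)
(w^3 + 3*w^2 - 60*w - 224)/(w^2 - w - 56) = w + 4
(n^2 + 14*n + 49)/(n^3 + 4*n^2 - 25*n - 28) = (n + 7)/(n^2 - 3*n - 4)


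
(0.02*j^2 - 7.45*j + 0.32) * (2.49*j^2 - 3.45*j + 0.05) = 0.0498*j^4 - 18.6195*j^3 + 26.5003*j^2 - 1.4765*j + 0.016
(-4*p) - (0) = -4*p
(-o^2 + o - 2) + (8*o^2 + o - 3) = 7*o^2 + 2*o - 5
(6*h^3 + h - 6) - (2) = 6*h^3 + h - 8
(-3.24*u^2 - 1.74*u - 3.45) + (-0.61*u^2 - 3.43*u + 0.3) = -3.85*u^2 - 5.17*u - 3.15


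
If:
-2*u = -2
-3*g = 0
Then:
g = 0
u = 1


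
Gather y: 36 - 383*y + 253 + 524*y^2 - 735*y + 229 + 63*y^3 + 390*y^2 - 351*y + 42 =63*y^3 + 914*y^2 - 1469*y + 560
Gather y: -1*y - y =-2*y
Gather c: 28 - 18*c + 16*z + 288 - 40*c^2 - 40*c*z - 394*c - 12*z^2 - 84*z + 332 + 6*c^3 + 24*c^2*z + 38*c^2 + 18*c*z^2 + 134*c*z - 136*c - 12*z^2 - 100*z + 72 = 6*c^3 + c^2*(24*z - 2) + c*(18*z^2 + 94*z - 548) - 24*z^2 - 168*z + 720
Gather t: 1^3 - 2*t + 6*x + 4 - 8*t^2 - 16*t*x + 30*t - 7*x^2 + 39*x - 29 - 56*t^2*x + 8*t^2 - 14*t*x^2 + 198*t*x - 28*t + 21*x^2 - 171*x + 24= -56*t^2*x + t*(-14*x^2 + 182*x) + 14*x^2 - 126*x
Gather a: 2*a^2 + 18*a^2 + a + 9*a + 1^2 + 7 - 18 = 20*a^2 + 10*a - 10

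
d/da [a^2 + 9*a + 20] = 2*a + 9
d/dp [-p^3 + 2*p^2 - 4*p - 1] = -3*p^2 + 4*p - 4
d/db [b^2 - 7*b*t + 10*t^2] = 2*b - 7*t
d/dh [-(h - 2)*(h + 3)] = -2*h - 1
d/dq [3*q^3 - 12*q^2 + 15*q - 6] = 9*q^2 - 24*q + 15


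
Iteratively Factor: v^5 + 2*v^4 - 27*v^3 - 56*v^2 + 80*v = (v)*(v^4 + 2*v^3 - 27*v^2 - 56*v + 80) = v*(v + 4)*(v^3 - 2*v^2 - 19*v + 20) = v*(v + 4)^2*(v^2 - 6*v + 5) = v*(v - 5)*(v + 4)^2*(v - 1)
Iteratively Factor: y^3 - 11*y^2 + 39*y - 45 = (y - 3)*(y^2 - 8*y + 15) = (y - 5)*(y - 3)*(y - 3)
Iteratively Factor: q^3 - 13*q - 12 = (q + 1)*(q^2 - q - 12) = (q - 4)*(q + 1)*(q + 3)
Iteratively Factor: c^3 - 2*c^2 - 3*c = (c + 1)*(c^2 - 3*c) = c*(c + 1)*(c - 3)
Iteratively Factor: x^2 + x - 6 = (x + 3)*(x - 2)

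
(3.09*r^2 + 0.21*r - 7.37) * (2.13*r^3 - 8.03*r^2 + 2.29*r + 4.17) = 6.5817*r^5 - 24.3654*r^4 - 10.3083*r^3 + 72.5473*r^2 - 16.0016*r - 30.7329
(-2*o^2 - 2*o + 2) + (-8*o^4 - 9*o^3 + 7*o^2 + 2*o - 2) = -8*o^4 - 9*o^3 + 5*o^2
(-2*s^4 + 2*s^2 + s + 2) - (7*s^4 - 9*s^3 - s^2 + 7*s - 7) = -9*s^4 + 9*s^3 + 3*s^2 - 6*s + 9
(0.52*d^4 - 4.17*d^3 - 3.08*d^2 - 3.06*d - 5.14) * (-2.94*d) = -1.5288*d^5 + 12.2598*d^4 + 9.0552*d^3 + 8.9964*d^2 + 15.1116*d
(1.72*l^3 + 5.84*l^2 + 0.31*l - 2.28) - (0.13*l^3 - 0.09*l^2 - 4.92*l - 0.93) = 1.59*l^3 + 5.93*l^2 + 5.23*l - 1.35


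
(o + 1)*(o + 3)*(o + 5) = o^3 + 9*o^2 + 23*o + 15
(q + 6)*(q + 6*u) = q^2 + 6*q*u + 6*q + 36*u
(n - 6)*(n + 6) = n^2 - 36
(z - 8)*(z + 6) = z^2 - 2*z - 48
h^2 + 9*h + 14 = (h + 2)*(h + 7)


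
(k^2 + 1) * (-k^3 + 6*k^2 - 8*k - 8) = -k^5 + 6*k^4 - 9*k^3 - 2*k^2 - 8*k - 8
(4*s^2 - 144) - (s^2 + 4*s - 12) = 3*s^2 - 4*s - 132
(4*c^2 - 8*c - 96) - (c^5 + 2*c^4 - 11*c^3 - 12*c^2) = -c^5 - 2*c^4 + 11*c^3 + 16*c^2 - 8*c - 96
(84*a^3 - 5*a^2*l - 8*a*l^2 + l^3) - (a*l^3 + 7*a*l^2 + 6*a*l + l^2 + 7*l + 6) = 84*a^3 - 5*a^2*l - a*l^3 - 15*a*l^2 - 6*a*l + l^3 - l^2 - 7*l - 6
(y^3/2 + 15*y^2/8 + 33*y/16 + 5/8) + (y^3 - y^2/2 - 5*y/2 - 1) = 3*y^3/2 + 11*y^2/8 - 7*y/16 - 3/8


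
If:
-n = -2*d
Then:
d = n/2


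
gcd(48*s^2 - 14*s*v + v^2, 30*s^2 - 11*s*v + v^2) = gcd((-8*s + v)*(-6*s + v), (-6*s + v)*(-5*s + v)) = 6*s - v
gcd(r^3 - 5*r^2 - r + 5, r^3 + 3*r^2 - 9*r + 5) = r - 1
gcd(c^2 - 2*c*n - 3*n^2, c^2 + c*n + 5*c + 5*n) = c + n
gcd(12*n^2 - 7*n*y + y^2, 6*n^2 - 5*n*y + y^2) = -3*n + y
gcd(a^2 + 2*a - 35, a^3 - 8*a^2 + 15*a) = a - 5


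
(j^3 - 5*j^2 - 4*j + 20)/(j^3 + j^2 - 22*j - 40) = (j - 2)/(j + 4)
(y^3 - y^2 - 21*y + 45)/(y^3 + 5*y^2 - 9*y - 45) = (y - 3)/(y + 3)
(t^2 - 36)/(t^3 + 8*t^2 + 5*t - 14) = (t^2 - 36)/(t^3 + 8*t^2 + 5*t - 14)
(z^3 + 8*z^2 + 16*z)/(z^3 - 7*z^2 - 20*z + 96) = z*(z + 4)/(z^2 - 11*z + 24)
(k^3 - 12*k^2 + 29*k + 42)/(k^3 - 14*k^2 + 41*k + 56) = (k - 6)/(k - 8)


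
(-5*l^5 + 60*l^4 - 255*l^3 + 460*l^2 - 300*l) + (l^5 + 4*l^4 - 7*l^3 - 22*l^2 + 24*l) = -4*l^5 + 64*l^4 - 262*l^3 + 438*l^2 - 276*l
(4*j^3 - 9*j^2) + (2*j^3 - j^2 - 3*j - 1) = 6*j^3 - 10*j^2 - 3*j - 1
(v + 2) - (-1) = v + 3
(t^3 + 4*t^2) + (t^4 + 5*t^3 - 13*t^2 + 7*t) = t^4 + 6*t^3 - 9*t^2 + 7*t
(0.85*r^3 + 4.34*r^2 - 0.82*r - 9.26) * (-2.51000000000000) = -2.1335*r^3 - 10.8934*r^2 + 2.0582*r + 23.2426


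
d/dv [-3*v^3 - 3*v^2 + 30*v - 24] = -9*v^2 - 6*v + 30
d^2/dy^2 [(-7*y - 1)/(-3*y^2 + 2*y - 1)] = 2*((11 - 63*y)*(3*y^2 - 2*y + 1) + 4*(3*y - 1)^2*(7*y + 1))/(3*y^2 - 2*y + 1)^3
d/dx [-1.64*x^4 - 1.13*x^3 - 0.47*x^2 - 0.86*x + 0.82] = -6.56*x^3 - 3.39*x^2 - 0.94*x - 0.86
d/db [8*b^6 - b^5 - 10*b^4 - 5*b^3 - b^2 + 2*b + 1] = 48*b^5 - 5*b^4 - 40*b^3 - 15*b^2 - 2*b + 2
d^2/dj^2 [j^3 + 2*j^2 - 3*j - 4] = 6*j + 4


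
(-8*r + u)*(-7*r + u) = 56*r^2 - 15*r*u + u^2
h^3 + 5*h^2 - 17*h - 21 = (h - 3)*(h + 1)*(h + 7)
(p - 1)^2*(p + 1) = p^3 - p^2 - p + 1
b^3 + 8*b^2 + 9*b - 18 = (b - 1)*(b + 3)*(b + 6)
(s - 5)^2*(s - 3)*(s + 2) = s^4 - 11*s^3 + 29*s^2 + 35*s - 150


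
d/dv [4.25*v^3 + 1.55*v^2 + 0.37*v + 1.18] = 12.75*v^2 + 3.1*v + 0.37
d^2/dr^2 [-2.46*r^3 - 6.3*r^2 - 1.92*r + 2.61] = -14.76*r - 12.6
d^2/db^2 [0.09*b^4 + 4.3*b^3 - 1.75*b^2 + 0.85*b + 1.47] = 1.08*b^2 + 25.8*b - 3.5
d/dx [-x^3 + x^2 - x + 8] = -3*x^2 + 2*x - 1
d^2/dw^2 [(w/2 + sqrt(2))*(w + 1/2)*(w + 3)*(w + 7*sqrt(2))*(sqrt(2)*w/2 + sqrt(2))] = 5*sqrt(2)*w^3 + 33*sqrt(2)*w^2/2 + 54*w^2 + 219*sqrt(2)*w/4 + 297*w/2 + 153/2 + 157*sqrt(2)/2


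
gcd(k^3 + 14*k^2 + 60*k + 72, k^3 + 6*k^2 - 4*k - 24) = k^2 + 8*k + 12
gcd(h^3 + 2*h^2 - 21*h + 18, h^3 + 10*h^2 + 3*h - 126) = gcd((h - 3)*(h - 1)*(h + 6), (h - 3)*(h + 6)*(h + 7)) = h^2 + 3*h - 18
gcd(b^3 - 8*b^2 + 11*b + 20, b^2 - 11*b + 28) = b - 4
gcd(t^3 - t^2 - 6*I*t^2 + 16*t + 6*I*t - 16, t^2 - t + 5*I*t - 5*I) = t - 1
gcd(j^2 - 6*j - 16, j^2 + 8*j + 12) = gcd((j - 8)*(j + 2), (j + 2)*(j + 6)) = j + 2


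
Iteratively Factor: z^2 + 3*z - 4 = (z - 1)*(z + 4)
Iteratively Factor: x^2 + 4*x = (x)*(x + 4)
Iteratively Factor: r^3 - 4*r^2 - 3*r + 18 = (r - 3)*(r^2 - r - 6) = (r - 3)*(r + 2)*(r - 3)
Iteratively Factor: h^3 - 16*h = (h + 4)*(h^2 - 4*h) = h*(h + 4)*(h - 4)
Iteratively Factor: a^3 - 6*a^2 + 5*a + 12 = (a + 1)*(a^2 - 7*a + 12) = (a - 3)*(a + 1)*(a - 4)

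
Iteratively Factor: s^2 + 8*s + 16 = (s + 4)*(s + 4)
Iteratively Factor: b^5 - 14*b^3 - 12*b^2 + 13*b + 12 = (b + 3)*(b^4 - 3*b^3 - 5*b^2 + 3*b + 4) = (b - 1)*(b + 3)*(b^3 - 2*b^2 - 7*b - 4) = (b - 1)*(b + 1)*(b + 3)*(b^2 - 3*b - 4) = (b - 1)*(b + 1)^2*(b + 3)*(b - 4)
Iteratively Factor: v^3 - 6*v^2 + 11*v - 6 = (v - 3)*(v^2 - 3*v + 2) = (v - 3)*(v - 1)*(v - 2)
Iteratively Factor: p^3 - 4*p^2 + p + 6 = (p - 2)*(p^2 - 2*p - 3) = (p - 3)*(p - 2)*(p + 1)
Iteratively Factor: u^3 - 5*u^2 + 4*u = (u - 1)*(u^2 - 4*u) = (u - 4)*(u - 1)*(u)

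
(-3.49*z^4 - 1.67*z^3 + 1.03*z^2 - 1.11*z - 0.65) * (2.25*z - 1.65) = -7.8525*z^5 + 2.001*z^4 + 5.073*z^3 - 4.197*z^2 + 0.369*z + 1.0725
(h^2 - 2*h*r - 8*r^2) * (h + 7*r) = h^3 + 5*h^2*r - 22*h*r^2 - 56*r^3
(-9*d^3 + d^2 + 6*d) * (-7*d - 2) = 63*d^4 + 11*d^3 - 44*d^2 - 12*d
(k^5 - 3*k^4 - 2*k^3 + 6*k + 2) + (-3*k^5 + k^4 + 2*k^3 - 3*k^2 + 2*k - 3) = -2*k^5 - 2*k^4 - 3*k^2 + 8*k - 1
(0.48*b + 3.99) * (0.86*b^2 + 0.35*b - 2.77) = 0.4128*b^3 + 3.5994*b^2 + 0.0669000000000002*b - 11.0523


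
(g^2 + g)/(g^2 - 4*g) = (g + 1)/(g - 4)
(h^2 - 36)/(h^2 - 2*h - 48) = (h - 6)/(h - 8)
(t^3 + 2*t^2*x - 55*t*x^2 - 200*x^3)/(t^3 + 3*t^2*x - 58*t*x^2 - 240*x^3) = (t + 5*x)/(t + 6*x)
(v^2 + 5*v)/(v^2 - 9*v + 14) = v*(v + 5)/(v^2 - 9*v + 14)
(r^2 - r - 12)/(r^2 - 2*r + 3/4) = 4*(r^2 - r - 12)/(4*r^2 - 8*r + 3)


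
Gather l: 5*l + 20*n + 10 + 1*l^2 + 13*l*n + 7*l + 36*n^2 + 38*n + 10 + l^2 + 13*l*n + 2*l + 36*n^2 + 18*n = 2*l^2 + l*(26*n + 14) + 72*n^2 + 76*n + 20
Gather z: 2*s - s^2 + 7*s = -s^2 + 9*s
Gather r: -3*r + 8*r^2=8*r^2 - 3*r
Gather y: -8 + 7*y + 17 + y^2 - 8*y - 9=y^2 - y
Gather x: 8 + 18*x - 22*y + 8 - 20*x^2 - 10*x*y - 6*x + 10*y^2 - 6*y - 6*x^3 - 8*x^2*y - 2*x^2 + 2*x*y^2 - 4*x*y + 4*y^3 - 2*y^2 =-6*x^3 + x^2*(-8*y - 22) + x*(2*y^2 - 14*y + 12) + 4*y^3 + 8*y^2 - 28*y + 16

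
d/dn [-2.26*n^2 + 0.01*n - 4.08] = 0.01 - 4.52*n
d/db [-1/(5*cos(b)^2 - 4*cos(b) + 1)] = 2*(2 - 5*cos(b))*sin(b)/(5*cos(b)^2 - 4*cos(b) + 1)^2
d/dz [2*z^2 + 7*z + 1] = 4*z + 7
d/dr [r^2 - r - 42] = 2*r - 1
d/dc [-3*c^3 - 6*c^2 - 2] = 3*c*(-3*c - 4)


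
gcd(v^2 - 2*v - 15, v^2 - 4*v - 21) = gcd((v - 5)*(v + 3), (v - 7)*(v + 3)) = v + 3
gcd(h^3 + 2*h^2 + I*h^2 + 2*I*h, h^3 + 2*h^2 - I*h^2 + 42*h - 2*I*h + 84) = h + 2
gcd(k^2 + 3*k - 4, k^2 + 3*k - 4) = k^2 + 3*k - 4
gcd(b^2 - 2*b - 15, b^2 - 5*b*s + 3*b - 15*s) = b + 3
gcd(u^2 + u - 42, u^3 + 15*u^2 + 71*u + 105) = u + 7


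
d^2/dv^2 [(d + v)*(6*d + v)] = 2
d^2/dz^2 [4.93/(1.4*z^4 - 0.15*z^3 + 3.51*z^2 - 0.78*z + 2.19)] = ((-82.824*z^2 + 4.437*z - 34.6086)*(1.4*z^4 - 0.15*z^3 + 3.51*z^2 - 0.78*z + 2.19) + 4.93*(5.6*z^3 - 0.45*z^2 + 7.02*z - 0.78)*(11.2*z^3 - 0.9*z^2 + 14.04*z - 1.56))/(1.4*z^4 - 0.15*z^3 + 3.51*z^2 - 0.78*z + 2.19)^3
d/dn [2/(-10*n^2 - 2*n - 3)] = 4*(10*n + 1)/(10*n^2 + 2*n + 3)^2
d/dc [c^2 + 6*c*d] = 2*c + 6*d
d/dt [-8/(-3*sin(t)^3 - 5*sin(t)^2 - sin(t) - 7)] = -8*(9*sin(t)^2 + 10*sin(t) + 1)*cos(t)/(3*sin(t)^3 + 5*sin(t)^2 + sin(t) + 7)^2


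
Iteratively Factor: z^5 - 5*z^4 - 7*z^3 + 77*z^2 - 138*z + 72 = (z - 3)*(z^4 - 2*z^3 - 13*z^2 + 38*z - 24) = (z - 3)^2*(z^3 + z^2 - 10*z + 8) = (z - 3)^2*(z - 2)*(z^2 + 3*z - 4) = (z - 3)^2*(z - 2)*(z + 4)*(z - 1)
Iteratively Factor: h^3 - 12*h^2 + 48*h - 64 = (h - 4)*(h^2 - 8*h + 16) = (h - 4)^2*(h - 4)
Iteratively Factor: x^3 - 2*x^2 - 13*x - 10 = (x + 1)*(x^2 - 3*x - 10) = (x + 1)*(x + 2)*(x - 5)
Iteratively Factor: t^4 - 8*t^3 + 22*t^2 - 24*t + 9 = (t - 3)*(t^3 - 5*t^2 + 7*t - 3) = (t - 3)^2*(t^2 - 2*t + 1) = (t - 3)^2*(t - 1)*(t - 1)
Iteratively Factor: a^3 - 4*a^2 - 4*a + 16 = (a + 2)*(a^2 - 6*a + 8) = (a - 2)*(a + 2)*(a - 4)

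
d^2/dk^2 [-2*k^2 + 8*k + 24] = -4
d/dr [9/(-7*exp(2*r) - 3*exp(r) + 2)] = (126*exp(r) + 27)*exp(r)/(7*exp(2*r) + 3*exp(r) - 2)^2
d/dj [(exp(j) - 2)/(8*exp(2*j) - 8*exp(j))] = (-exp(2*j) + 4*exp(j) - 2)*exp(-j)/(8*(exp(2*j) - 2*exp(j) + 1))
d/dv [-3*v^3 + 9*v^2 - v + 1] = -9*v^2 + 18*v - 1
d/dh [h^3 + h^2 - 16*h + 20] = 3*h^2 + 2*h - 16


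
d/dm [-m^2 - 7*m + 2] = -2*m - 7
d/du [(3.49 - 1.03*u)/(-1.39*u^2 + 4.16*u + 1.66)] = (-1.4317*u^2 + 9.7022*u - 16.2282)/(1.9321*u^4 - 11.5648*u^3 + 12.6908*u^2 + 13.8112*u + 2.7556)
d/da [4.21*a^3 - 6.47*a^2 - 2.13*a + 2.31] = 12.63*a^2 - 12.94*a - 2.13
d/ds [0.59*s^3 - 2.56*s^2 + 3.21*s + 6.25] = 1.77*s^2 - 5.12*s + 3.21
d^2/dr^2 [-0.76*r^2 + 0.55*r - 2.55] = -1.52000000000000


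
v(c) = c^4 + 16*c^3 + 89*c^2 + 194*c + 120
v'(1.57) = 607.25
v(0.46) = 229.67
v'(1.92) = 741.02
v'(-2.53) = -13.87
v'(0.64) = 328.63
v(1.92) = 947.41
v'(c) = 4*c^3 + 48*c^2 + 178*c + 194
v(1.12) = 472.97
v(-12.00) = 3696.00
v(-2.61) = -18.13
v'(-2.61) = -14.72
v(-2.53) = -19.28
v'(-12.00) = -1942.00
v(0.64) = 284.98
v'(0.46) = 286.43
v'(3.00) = 1268.00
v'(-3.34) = -14.09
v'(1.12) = 459.19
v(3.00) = 2016.00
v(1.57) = 711.95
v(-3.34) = -6.82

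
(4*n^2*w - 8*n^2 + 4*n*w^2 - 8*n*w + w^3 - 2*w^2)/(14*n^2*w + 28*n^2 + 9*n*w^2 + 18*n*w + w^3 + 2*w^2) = (2*n*w - 4*n + w^2 - 2*w)/(7*n*w + 14*n + w^2 + 2*w)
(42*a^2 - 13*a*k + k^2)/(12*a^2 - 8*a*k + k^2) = (7*a - k)/(2*a - k)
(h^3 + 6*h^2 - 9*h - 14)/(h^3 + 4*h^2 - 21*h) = (h^2 - h - 2)/(h*(h - 3))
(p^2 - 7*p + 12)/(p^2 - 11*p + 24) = (p - 4)/(p - 8)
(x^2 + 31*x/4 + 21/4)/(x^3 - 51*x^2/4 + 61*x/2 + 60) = (4*x^2 + 31*x + 21)/(4*x^3 - 51*x^2 + 122*x + 240)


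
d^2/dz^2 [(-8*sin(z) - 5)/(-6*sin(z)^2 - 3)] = 4*(-8*sin(z)^5 - 20*sin(z)^4 + 40*sin(z)^3 + 40*sin(z)^2 - 26*sin(z) - 5)/(3*(2 - cos(2*z))^3)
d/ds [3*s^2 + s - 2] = 6*s + 1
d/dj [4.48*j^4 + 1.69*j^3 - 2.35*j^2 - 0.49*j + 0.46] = 17.92*j^3 + 5.07*j^2 - 4.7*j - 0.49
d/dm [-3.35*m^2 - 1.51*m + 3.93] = -6.7*m - 1.51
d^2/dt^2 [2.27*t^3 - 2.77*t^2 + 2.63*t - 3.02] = 13.62*t - 5.54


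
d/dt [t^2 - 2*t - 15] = 2*t - 2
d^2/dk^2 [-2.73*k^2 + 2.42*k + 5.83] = -5.46000000000000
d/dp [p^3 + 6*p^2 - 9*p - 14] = 3*p^2 + 12*p - 9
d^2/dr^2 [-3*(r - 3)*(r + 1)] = -6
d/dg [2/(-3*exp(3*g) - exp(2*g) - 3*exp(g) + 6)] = (18*exp(2*g) + 4*exp(g) + 6)*exp(g)/(3*exp(3*g) + exp(2*g) + 3*exp(g) - 6)^2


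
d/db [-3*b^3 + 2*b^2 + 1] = b*(4 - 9*b)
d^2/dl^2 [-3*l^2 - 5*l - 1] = -6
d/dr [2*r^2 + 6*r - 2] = 4*r + 6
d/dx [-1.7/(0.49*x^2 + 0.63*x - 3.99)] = (1.666*x + 1.071)/(0.49*x^2 + 0.63*x - 3.99)^2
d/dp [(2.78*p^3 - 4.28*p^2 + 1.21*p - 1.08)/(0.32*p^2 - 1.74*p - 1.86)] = (0.8896*p^4 - 9.6744*p^3 - 8.4524*p^2 + 16.6128*p - 4.1298)/(0.1024*p^4 - 1.1136*p^3 + 1.8372*p^2 + 6.4728*p + 3.4596)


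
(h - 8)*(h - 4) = h^2 - 12*h + 32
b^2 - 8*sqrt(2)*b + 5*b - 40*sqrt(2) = (b + 5)*(b - 8*sqrt(2))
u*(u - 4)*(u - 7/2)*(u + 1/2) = u^4 - 7*u^3 + 41*u^2/4 + 7*u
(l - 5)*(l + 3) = l^2 - 2*l - 15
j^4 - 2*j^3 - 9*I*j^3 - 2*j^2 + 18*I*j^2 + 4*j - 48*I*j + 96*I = (j - 2)*(j - 8*I)*(j - 3*I)*(j + 2*I)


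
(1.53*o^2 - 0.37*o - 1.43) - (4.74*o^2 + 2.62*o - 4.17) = -3.21*o^2 - 2.99*o + 2.74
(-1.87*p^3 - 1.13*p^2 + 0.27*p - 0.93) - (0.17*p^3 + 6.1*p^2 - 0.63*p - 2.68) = -2.04*p^3 - 7.23*p^2 + 0.9*p + 1.75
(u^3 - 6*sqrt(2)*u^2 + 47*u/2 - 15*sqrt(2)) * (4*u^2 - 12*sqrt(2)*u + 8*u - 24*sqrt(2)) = 4*u^5 - 36*sqrt(2)*u^4 + 8*u^4 - 72*sqrt(2)*u^3 + 238*u^3 - 342*sqrt(2)*u^2 + 476*u^2 - 684*sqrt(2)*u + 360*u + 720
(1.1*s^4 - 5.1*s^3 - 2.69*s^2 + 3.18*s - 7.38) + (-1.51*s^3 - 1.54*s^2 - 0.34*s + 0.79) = 1.1*s^4 - 6.61*s^3 - 4.23*s^2 + 2.84*s - 6.59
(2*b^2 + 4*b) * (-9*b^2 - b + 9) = -18*b^4 - 38*b^3 + 14*b^2 + 36*b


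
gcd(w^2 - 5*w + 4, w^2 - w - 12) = w - 4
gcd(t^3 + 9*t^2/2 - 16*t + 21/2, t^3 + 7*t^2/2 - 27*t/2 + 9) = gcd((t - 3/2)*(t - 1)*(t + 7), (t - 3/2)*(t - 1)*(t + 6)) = t^2 - 5*t/2 + 3/2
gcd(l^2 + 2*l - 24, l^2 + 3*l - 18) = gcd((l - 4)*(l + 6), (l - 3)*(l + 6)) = l + 6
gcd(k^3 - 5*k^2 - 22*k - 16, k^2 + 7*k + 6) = k + 1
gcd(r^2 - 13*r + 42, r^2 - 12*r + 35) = r - 7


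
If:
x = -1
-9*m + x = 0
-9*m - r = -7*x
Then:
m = -1/9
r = -6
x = -1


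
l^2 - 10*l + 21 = (l - 7)*(l - 3)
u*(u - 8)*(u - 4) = u^3 - 12*u^2 + 32*u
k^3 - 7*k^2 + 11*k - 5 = (k - 5)*(k - 1)^2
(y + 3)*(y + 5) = y^2 + 8*y + 15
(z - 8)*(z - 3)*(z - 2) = z^3 - 13*z^2 + 46*z - 48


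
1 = 1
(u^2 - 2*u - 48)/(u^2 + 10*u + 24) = (u - 8)/(u + 4)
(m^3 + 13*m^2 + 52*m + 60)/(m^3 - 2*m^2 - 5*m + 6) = (m^2 + 11*m + 30)/(m^2 - 4*m + 3)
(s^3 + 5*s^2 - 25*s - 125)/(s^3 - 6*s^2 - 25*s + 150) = (s + 5)/(s - 6)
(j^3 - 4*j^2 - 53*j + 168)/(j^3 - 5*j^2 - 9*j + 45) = (j^2 - j - 56)/(j^2 - 2*j - 15)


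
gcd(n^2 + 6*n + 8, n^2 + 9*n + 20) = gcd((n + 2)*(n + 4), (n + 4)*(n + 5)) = n + 4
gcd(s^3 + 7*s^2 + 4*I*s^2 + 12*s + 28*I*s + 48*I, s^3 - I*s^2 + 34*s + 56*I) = s + 4*I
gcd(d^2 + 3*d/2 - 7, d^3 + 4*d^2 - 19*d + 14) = d - 2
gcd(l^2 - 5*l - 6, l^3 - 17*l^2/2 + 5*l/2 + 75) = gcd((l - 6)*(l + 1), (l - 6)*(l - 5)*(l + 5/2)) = l - 6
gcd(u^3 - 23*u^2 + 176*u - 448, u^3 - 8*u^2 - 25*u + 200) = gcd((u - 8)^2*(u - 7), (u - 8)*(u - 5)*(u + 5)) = u - 8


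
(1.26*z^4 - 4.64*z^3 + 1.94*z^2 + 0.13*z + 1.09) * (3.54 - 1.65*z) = -2.079*z^5 + 12.1164*z^4 - 19.6266*z^3 + 6.6531*z^2 - 1.3383*z + 3.8586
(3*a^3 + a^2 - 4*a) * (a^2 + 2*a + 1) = 3*a^5 + 7*a^4 + a^3 - 7*a^2 - 4*a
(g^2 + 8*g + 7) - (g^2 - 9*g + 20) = 17*g - 13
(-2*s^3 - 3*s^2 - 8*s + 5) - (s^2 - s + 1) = -2*s^3 - 4*s^2 - 7*s + 4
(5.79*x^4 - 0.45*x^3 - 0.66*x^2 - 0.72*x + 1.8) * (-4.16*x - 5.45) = -24.0864*x^5 - 29.6835*x^4 + 5.1981*x^3 + 6.5922*x^2 - 3.564*x - 9.81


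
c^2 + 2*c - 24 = (c - 4)*(c + 6)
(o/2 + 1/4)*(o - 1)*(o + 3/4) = o^3/2 + o^2/8 - 7*o/16 - 3/16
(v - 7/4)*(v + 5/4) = v^2 - v/2 - 35/16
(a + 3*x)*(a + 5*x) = a^2 + 8*a*x + 15*x^2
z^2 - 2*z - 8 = (z - 4)*(z + 2)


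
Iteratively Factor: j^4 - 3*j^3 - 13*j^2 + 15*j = (j - 5)*(j^3 + 2*j^2 - 3*j) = (j - 5)*(j + 3)*(j^2 - j) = (j - 5)*(j - 1)*(j + 3)*(j)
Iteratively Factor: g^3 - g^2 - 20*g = (g - 5)*(g^2 + 4*g) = (g - 5)*(g + 4)*(g)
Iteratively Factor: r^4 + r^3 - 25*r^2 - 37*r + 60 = (r + 3)*(r^3 - 2*r^2 - 19*r + 20) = (r - 5)*(r + 3)*(r^2 + 3*r - 4) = (r - 5)*(r - 1)*(r + 3)*(r + 4)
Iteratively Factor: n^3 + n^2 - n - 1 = (n + 1)*(n^2 - 1) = (n + 1)^2*(n - 1)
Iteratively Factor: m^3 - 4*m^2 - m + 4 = (m - 4)*(m^2 - 1) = (m - 4)*(m + 1)*(m - 1)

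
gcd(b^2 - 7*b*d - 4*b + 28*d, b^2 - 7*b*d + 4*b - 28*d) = b - 7*d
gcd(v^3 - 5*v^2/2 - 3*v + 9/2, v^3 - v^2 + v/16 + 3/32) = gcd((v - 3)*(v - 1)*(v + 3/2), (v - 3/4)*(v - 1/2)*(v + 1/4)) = 1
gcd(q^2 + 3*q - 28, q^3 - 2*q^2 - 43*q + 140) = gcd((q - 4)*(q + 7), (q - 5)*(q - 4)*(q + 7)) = q^2 + 3*q - 28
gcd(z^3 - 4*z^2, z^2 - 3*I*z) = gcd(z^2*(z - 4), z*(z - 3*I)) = z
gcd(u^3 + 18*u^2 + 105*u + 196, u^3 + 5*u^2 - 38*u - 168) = u^2 + 11*u + 28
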